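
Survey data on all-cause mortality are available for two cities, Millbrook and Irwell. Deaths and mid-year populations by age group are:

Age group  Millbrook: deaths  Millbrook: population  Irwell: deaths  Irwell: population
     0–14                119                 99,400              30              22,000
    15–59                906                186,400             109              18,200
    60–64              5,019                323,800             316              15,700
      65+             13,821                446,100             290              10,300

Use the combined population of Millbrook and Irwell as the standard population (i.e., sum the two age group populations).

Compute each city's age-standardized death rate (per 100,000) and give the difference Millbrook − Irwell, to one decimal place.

Age-specific rates per 100,000 for Millbrook: 119.72, 486.05, 1550.03, 3098.18.
For Irwell: 136.36, 598.90, 2012.74, 2815.53.
Combined standard total = 1,121,900; weights = 0.1082, 0.1824, 0.3026, 0.4068.
Millbrook: 0.1082×119.72 + 0.1824×486.05 + 0.3026×1550.03 + 0.4068×3098.18 = 1831.0248 per 100,000.
Irwell: 0.1082×136.36 + 0.1824×598.90 + 0.3026×2012.74 + 0.4068×2815.53 = 1878.4422 per 100,000.
Difference = 1831.0248 − 1878.4422 = -47.4174.

-47.4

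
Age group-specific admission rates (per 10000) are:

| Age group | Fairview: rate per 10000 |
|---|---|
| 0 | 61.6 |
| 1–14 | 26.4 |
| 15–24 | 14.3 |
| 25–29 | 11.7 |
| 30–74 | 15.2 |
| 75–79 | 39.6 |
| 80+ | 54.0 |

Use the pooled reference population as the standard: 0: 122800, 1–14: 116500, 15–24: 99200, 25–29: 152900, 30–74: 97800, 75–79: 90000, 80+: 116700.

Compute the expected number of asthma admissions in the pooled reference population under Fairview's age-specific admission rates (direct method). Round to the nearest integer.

Expected asthma admissions = Σ (standard pop × age-specific rate ÷ 10000)
= 122800×61.6/10000 + 116500×26.4/10000 + 99200×14.3/10000 + 152900×11.7/10000 + 97800×15.2/10000 + 90000×39.6/10000 + 116700×54.0/10000
= 756.45 + 307.56 + 141.86 + 178.89 + 148.66 + 356.40 + 630.18 = 2519.99.

2520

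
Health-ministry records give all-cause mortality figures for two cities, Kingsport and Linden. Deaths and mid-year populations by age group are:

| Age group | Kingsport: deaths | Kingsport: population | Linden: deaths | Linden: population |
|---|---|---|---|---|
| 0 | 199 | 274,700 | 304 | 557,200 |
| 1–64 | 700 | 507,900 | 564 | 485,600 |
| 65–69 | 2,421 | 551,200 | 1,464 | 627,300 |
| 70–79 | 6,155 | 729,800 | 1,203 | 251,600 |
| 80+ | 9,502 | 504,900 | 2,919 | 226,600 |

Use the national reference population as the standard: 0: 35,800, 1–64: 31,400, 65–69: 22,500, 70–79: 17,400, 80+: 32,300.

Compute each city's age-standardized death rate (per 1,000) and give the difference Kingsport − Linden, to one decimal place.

Age-specific rates per 1,000 for Kingsport: 0.724, 1.378, 4.392, 8.434, 18.820.
For Linden: 0.546, 1.161, 2.334, 4.781, 12.882.
Standard total = 139,400; weights = 0.2568, 0.2253, 0.1614, 0.1248, 0.2317.
Kingsport: 0.2568×0.724 + 0.2253×1.378 + 0.1614×4.392 + 0.1248×8.434 + 0.2317×18.820 = 6.6188 per 1,000.
Linden: 0.2568×0.546 + 0.2253×1.161 + 0.1614×2.334 + 0.1248×4.781 + 0.2317×12.882 = 4.3600 per 1,000.
Difference = 6.6188 − 4.3600 = 2.2587.

2.3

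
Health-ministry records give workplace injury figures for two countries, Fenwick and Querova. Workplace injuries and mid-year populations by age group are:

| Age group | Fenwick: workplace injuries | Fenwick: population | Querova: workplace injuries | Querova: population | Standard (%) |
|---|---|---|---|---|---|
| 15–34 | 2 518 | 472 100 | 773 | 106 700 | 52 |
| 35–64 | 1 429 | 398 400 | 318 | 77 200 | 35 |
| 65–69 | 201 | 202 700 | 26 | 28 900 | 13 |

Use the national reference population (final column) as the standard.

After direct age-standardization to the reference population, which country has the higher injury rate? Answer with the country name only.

Querova

Age-specific rates per 10 000 for Fenwick: 53.34, 35.87, 9.92.
For Querova: 72.45, 41.19, 9.00.
Standard weights: 0.52, 0.35, 0.13.
Fenwick: 0.5200×53.34 + 0.3500×35.87 + 0.1300×9.92 = 41.5779 per 10 000.
Querova: 0.5200×72.45 + 0.3500×41.19 + 0.1300×9.00 = 53.2586 per 10 000.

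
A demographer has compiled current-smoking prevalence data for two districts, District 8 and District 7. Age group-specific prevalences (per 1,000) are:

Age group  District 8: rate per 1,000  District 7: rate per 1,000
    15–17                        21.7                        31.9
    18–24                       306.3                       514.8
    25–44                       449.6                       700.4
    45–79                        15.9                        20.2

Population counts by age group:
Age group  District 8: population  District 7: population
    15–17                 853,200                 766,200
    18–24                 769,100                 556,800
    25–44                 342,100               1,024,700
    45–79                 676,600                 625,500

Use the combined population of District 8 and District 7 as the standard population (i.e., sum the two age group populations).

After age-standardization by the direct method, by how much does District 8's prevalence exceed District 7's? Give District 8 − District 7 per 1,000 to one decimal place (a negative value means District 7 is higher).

-114.2

Combined standard total = 5,614,200; weights = 0.2884, 0.2362, 0.2435, 0.2319.
District 8: 0.2884×21.7 + 0.2362×306.3 + 0.2435×449.6 + 0.2319×15.9 = 191.7425 per 1,000.
District 7: 0.2884×31.9 + 0.2362×514.8 + 0.2435×700.4 + 0.2319×20.2 = 305.9815 per 1,000.
Difference = 191.7425 − 305.9815 = -114.2390.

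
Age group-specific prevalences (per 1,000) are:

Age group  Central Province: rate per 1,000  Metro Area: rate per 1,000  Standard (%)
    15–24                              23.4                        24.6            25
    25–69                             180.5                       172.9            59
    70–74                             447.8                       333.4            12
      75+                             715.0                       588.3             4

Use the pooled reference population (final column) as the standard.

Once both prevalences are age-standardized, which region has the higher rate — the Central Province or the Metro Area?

Standard weights: 0.25, 0.59, 0.12, 0.04.
The Central Province: 0.2500×23.4 + 0.5900×180.5 + 0.1200×447.8 + 0.0400×715.0 = 194.6810 per 1,000.
The Metro Area: 0.2500×24.6 + 0.5900×172.9 + 0.1200×333.4 + 0.0400×588.3 = 171.7010 per 1,000.

Central Province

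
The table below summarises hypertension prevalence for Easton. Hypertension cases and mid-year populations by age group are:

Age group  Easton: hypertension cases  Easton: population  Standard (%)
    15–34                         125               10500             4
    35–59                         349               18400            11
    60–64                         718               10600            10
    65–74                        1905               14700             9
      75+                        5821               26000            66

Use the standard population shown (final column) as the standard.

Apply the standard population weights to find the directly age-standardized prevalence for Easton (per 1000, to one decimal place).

Age-specific rates per 1000 for Easton: 11.905, 18.967, 67.736, 129.592, 223.885.
Standard weights: 0.04, 0.11, 0.10, 0.09, 0.66.
Standardized rate: 0.0400×11.905 + 0.1100×18.967 + 0.1000×67.736 + 0.0900×129.592 + 0.6600×223.885 = 168.7633 per 1000.

168.8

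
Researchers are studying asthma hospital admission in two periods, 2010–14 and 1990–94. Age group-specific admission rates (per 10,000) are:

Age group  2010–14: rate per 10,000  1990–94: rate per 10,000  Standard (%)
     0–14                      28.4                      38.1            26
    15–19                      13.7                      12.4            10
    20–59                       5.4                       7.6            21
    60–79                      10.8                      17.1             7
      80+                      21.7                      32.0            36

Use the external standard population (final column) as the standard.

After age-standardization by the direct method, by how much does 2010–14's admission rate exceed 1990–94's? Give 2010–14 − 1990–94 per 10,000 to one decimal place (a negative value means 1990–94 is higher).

Standard weights: 0.26, 0.10, 0.21, 0.07, 0.36.
2010–14: 0.2600×28.4 + 0.1000×13.7 + 0.2100×5.4 + 0.0700×10.8 + 0.3600×21.7 = 18.4560 per 10,000.
1990–94: 0.2600×38.1 + 0.1000×12.4 + 0.2100×7.6 + 0.0700×17.1 + 0.3600×32.0 = 25.4590 per 10,000.
Difference = 18.4560 − 25.4590 = -7.0030.

-7.0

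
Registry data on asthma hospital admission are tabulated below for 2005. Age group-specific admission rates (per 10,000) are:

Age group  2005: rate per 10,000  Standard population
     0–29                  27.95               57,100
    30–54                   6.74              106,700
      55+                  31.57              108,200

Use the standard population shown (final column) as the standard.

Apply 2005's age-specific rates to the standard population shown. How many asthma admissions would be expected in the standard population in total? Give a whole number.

573

Expected asthma admissions = Σ (standard pop × age-specific rate ÷ 10,000)
= 57,100×27.95/10,000 + 106,700×6.74/10,000 + 108,200×31.57/10,000
= 159.59 + 71.92 + 341.59 = 573.10.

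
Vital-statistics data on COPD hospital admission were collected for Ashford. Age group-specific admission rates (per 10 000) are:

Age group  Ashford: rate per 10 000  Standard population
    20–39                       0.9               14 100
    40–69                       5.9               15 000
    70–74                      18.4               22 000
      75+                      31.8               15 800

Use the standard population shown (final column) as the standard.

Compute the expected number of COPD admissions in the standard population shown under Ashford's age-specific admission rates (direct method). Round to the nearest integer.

Expected COPD admissions = Σ (standard pop × age-specific rate ÷ 10 000)
= 14 100×0.9/10 000 + 15 000×5.9/10 000 + 22 000×18.4/10 000 + 15 800×31.8/10 000
= 1.27 + 8.85 + 40.48 + 50.24 = 100.84.

101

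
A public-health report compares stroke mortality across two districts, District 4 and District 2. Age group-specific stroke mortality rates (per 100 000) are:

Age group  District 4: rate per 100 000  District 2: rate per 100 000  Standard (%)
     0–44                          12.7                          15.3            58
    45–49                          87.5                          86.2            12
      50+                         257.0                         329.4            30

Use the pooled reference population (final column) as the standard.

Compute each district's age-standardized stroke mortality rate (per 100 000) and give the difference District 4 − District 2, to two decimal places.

Standard weights: 0.58, 0.12, 0.30.
District 4: 0.5800×12.7 + 0.1200×87.5 + 0.3000×257.0 = 94.9660 per 100 000.
District 2: 0.5800×15.3 + 0.1200×86.2 + 0.3000×329.4 = 118.0380 per 100 000.
Difference = 94.9660 − 118.0380 = -23.0720.

-23.07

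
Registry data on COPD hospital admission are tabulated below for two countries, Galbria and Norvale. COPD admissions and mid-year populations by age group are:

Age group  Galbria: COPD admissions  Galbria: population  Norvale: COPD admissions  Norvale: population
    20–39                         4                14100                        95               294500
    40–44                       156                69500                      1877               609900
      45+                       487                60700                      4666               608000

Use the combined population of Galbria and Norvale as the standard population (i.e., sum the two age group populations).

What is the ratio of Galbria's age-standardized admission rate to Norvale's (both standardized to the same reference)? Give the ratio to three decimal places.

0.953

Age-specific rates per 10000 for Galbria: 2.84, 22.45, 80.23.
For Norvale: 3.23, 30.78, 76.74.
Combined standard total = 1656700; weights = 0.1863, 0.4101, 0.4036.
Galbria: 0.1863×2.84 + 0.4101×22.45 + 0.4036×80.23 = 42.1172 per 10000.
Norvale: 0.1863×3.23 + 0.4101×30.78 + 0.4036×76.74 = 44.1979 per 10000.
Ratio = 42.1172 ÷ 44.1979 = 0.95292.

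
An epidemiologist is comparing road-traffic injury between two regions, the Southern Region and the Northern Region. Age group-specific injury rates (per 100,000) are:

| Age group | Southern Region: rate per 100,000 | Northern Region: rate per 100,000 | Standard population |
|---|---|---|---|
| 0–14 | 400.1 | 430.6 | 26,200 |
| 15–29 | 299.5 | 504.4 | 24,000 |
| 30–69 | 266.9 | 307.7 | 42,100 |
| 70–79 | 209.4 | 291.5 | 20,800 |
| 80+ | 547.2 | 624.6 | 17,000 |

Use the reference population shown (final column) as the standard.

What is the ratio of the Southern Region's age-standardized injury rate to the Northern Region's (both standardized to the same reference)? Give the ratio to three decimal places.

Standard total = 130,100; weights = 0.2014, 0.1845, 0.3236, 0.1599, 0.1307.
The Southern Region: 0.2014×400.1 + 0.1845×299.5 + 0.3236×266.9 + 0.1599×209.4 + 0.1307×547.2 = 327.1716 per 100,000.
The Northern Region: 0.2014×430.6 + 0.1845×504.4 + 0.3236×307.7 + 0.1599×291.5 + 0.1307×624.6 = 407.5549 per 100,000.
Ratio = 327.1716 ÷ 407.5549 = 0.80277.

0.803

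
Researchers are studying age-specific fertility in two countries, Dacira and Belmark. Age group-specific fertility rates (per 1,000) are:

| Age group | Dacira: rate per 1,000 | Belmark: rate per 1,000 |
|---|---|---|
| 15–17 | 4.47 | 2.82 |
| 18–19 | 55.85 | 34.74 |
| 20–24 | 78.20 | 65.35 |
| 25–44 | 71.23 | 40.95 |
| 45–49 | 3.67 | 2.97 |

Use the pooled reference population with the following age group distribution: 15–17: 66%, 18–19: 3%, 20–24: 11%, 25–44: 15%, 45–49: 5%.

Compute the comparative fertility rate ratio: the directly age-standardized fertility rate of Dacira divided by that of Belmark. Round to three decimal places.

1.471

Standard weights: 0.66, 0.03, 0.11, 0.15, 0.05.
Dacira: 0.6600×4.47 + 0.0300×55.85 + 0.1100×78.20 + 0.1500×71.23 + 0.0500×3.67 = 24.0957 per 1,000.
Belmark: 0.6600×2.82 + 0.0300×34.74 + 0.1100×65.35 + 0.1500×40.95 + 0.0500×2.97 = 16.3829 per 1,000.
Ratio = 24.0957 ÷ 16.3829 = 1.47078.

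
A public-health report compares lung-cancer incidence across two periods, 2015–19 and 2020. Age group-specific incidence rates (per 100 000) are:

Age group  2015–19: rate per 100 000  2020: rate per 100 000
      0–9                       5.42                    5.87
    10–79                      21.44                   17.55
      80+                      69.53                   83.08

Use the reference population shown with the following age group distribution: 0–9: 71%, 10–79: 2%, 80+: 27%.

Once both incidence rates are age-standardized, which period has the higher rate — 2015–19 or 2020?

2020

Standard weights: 0.71, 0.02, 0.27.
2015–19: 0.7100×5.42 + 0.0200×21.44 + 0.2700×69.53 = 23.0501 per 100 000.
2020: 0.7100×5.87 + 0.0200×17.55 + 0.2700×83.08 = 26.9503 per 100 000.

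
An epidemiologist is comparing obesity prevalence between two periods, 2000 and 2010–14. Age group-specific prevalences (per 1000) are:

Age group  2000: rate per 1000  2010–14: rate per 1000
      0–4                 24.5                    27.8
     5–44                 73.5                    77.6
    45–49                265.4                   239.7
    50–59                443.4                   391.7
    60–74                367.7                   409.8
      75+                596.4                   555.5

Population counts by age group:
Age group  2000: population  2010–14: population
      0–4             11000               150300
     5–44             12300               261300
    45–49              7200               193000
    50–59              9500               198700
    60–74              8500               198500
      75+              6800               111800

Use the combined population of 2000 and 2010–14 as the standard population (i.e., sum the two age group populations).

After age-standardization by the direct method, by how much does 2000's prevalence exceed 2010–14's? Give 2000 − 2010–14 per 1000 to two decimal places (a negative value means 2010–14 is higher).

Combined standard total = 1168900; weights = 0.1380, 0.2341, 0.1713, 0.1781, 0.1771, 0.1015.
2000: 0.1380×24.5 + 0.2341×73.5 + 0.1713×265.4 + 0.1781×443.4 + 0.1771×367.7 + 0.1015×596.4 = 270.6454 per 1000.
2010–14: 0.1380×27.8 + 0.2341×77.6 + 0.1713×239.7 + 0.1781×391.7 + 0.1771×409.8 + 0.1015×555.5 = 261.7557 per 1000.
Difference = 270.6454 − 261.7557 = 8.8896.

8.89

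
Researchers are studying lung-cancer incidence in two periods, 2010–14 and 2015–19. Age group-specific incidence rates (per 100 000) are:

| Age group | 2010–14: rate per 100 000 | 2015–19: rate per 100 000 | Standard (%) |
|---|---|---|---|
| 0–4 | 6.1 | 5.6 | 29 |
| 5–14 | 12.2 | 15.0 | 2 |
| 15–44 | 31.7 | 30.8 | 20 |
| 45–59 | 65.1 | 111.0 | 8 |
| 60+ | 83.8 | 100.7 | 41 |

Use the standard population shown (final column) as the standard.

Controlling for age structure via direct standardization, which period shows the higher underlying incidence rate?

2015–19

Standard weights: 0.29, 0.02, 0.20, 0.08, 0.41.
2010–14: 0.2900×6.1 + 0.0200×12.2 + 0.2000×31.7 + 0.0800×65.1 + 0.4100×83.8 = 47.9190 per 100 000.
2015–19: 0.2900×5.6 + 0.0200×15.0 + 0.2000×30.8 + 0.0800×111.0 + 0.4100×100.7 = 58.2510 per 100 000.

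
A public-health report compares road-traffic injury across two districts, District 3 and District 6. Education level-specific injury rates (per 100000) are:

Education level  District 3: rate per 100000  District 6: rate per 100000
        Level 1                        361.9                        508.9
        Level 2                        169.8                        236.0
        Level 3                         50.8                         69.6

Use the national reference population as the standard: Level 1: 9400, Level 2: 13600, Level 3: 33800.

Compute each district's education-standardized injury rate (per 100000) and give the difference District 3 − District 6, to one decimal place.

-51.4

Standard total = 56800; weights = 0.1655, 0.2394, 0.5951.
District 3: 0.1655×361.9 + 0.2394×169.8 + 0.5951×50.8 = 130.7778 per 100000.
District 6: 0.1655×508.9 + 0.2394×236.0 + 0.5951×69.6 = 182.1433 per 100000.
Difference = 130.7778 − 182.1433 = -51.3655.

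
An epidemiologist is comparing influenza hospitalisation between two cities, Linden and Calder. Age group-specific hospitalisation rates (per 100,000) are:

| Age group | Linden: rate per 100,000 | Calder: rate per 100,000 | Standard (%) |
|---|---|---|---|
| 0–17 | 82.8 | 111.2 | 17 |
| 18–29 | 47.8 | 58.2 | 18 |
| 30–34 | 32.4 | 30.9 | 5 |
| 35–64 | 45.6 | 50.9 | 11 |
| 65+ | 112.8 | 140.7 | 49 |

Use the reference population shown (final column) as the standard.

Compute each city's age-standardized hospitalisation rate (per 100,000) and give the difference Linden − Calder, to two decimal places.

-20.88

Standard weights: 0.17, 0.18, 0.05, 0.11, 0.49.
Linden: 0.1700×82.8 + 0.1800×47.8 + 0.0500×32.4 + 0.1100×45.6 + 0.4900×112.8 = 84.5880 per 100,000.
Calder: 0.1700×111.2 + 0.1800×58.2 + 0.0500×30.9 + 0.1100×50.9 + 0.4900×140.7 = 105.4670 per 100,000.
Difference = 84.5880 − 105.4670 = -20.8790.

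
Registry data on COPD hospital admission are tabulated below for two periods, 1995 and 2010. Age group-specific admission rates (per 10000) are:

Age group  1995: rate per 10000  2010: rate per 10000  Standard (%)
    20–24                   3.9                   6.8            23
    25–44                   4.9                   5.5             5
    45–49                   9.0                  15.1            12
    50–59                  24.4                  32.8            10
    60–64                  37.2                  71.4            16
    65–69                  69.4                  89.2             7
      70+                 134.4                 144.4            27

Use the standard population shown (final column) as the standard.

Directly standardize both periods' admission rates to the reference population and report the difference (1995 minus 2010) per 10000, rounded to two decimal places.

-11.83

Standard weights: 0.23, 0.05, 0.12, 0.10, 0.16, 0.07, 0.27.
1995: 0.2300×3.9 + 0.0500×4.9 + 0.1200×9.0 + 0.1000×24.4 + 0.1600×37.2 + 0.0700×69.4 + 0.2700×134.4 = 51.7600 per 10000.
2010: 0.2300×6.8 + 0.0500×5.5 + 0.1200×15.1 + 0.1000×32.8 + 0.1600×71.4 + 0.0700×89.2 + 0.2700×144.4 = 63.5870 per 10000.
Difference = 51.7600 − 63.5870 = -11.8270.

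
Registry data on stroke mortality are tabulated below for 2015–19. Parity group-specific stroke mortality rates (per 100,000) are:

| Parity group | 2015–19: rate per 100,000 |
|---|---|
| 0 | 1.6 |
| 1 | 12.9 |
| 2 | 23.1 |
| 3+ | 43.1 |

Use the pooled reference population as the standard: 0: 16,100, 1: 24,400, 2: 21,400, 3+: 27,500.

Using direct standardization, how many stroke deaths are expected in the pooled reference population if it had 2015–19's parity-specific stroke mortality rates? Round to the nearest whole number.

20

Expected stroke deaths = Σ (standard pop × parity-specific rate ÷ 100,000)
= 16,100×1.6/100,000 + 24,400×12.9/100,000 + 21,400×23.1/100,000 + 27,500×43.1/100,000
= 0.26 + 3.15 + 4.94 + 11.85 = 20.20.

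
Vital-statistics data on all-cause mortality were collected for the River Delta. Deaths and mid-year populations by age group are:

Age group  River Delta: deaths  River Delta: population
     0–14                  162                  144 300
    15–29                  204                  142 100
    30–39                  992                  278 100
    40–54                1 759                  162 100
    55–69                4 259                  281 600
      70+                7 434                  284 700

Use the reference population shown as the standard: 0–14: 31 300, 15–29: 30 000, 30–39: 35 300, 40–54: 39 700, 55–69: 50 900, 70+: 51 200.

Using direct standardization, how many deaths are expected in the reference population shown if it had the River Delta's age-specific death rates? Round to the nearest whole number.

Age-specific rates per 1 000 for the River Delta: 1.123, 1.436, 3.567, 10.851, 15.124, 26.112.
Expected deaths = Σ (standard pop × age-specific rate ÷ 1 000)
= 31 300×1.123/1 000 + 30 000×1.436/1 000 + 35 300×3.567/1 000 + 39 700×10.851/1 000 + 50 900×15.124/1 000 + 51 200×26.112/1 000
= 35.14 + 43.07 + 125.92 + 430.80 + 769.83 + 1336.92 = 2741.67.

2742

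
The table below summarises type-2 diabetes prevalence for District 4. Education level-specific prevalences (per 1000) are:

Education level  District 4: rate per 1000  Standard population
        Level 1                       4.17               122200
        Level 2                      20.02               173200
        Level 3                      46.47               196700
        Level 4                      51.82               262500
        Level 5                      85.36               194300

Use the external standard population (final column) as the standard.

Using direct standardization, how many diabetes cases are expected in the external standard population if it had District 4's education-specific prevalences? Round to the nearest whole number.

Expected diabetes cases = Σ (standard pop × education-specific rate ÷ 1000)
= 122200×4.17/1000 + 173200×20.02/1000 + 196700×46.47/1000 + 262500×51.82/1000 + 194300×85.36/1000
= 509.57 + 3467.46 + 9140.65 + 13602.75 + 16585.45 = 43305.89.

43306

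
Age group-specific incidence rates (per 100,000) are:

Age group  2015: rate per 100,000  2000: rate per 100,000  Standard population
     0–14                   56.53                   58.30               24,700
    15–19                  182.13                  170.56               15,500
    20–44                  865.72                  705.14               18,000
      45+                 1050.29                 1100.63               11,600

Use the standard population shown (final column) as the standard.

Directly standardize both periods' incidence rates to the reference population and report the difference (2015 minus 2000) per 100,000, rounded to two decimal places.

Standard total = 69,800; weights = 0.3539, 0.2221, 0.2579, 0.1662.
2015: 0.3539×56.53 + 0.2221×182.13 + 0.2579×865.72 + 0.1662×1050.29 = 458.2468 per 100,000.
2000: 0.3539×58.30 + 0.2221×170.56 + 0.2579×705.14 + 0.1662×1100.63 = 423.2596 per 100,000.
Difference = 458.2468 − 423.2596 = 34.9873.

34.99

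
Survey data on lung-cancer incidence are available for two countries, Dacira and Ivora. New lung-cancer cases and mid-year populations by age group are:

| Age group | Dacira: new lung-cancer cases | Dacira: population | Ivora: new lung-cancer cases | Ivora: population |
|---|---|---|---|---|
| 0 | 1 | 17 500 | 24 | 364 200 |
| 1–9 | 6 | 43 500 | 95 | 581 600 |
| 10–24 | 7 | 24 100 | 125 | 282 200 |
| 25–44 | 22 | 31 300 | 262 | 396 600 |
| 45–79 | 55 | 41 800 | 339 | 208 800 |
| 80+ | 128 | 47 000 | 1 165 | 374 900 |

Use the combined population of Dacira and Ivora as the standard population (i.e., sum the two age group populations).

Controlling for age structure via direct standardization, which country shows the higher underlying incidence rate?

Ivora

Age-specific rates per 100 000 for Dacira: 5.71, 13.79, 29.05, 70.29, 131.58, 272.34.
For Ivora: 6.59, 16.33, 44.29, 66.06, 162.36, 310.75.
Combined standard total = 2 413 500; weights = 0.1582, 0.2590, 0.1269, 0.1773, 0.1038, 0.1748.
Dacira: 0.1582×5.71 + 0.2590×13.79 + 0.1269×29.05 + 0.1773×70.29 + 0.1038×131.58 + 0.1748×272.34 = 81.8935 per 100 000.
Ivora: 0.1582×6.59 + 0.2590×16.33 + 0.1269×44.29 + 0.1773×66.06 + 0.1038×162.36 + 0.1748×310.75 = 93.7861 per 100 000.
The crude rates (106.73 vs 91.02) would put Dacira higher, but that reflects its age composition; once standardized to a common age structure, Ivora has the higher underlying rate.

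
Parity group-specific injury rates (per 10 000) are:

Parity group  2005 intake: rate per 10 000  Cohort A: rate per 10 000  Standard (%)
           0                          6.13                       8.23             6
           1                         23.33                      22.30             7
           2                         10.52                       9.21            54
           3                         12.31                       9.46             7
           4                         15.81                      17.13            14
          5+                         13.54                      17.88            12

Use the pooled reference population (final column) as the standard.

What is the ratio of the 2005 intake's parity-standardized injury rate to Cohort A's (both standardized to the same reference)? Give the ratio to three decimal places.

Standard weights: 0.06, 0.07, 0.54, 0.07, 0.14, 0.12.
The 2005 intake: 0.0600×6.13 + 0.0700×23.33 + 0.5400×10.52 + 0.0700×12.31 + 0.1400×15.81 + 0.1200×13.54 = 12.3816 per 10 000.
Cohort A: 0.0600×8.23 + 0.0700×22.30 + 0.5400×9.21 + 0.0700×9.46 + 0.1400×17.13 + 0.1200×17.88 = 12.2342 per 10 000.
Ratio = 12.3816 ÷ 12.2342 = 1.01205.

1.012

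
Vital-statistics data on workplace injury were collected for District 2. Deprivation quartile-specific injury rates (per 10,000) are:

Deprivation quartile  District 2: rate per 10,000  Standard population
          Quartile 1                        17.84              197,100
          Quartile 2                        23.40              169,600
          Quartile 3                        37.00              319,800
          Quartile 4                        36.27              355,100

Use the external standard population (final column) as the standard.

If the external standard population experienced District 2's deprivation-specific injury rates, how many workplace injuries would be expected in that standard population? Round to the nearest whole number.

Expected workplace injuries = Σ (standard pop × deprivation-specific rate ÷ 10,000)
= 197,100×17.84/10,000 + 169,600×23.40/10,000 + 319,800×37.00/10,000 + 355,100×36.27/10,000
= 351.63 + 396.86 + 1183.26 + 1287.95 = 3219.70.

3220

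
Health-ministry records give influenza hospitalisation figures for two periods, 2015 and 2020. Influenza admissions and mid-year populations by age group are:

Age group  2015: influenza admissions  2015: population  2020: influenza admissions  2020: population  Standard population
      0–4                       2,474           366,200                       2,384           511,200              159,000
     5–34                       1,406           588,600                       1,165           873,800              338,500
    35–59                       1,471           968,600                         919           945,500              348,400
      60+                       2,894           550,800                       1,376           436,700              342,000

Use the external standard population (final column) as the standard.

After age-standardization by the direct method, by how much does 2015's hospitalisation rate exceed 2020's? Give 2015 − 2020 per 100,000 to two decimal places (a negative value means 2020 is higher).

Age-specific rates per 100,000 for 2015: 675.59, 238.87, 151.87, 525.42.
For 2020: 466.35, 133.33, 97.20, 315.09.
Standard total = 1,187,900; weights = 0.1338, 0.2850, 0.2933, 0.2879.
2015: 0.1338×675.59 + 0.2850×238.87 + 0.2933×151.87 + 0.2879×525.42 = 354.3062 per 100,000.
2020: 0.1338×466.35 + 0.2850×133.33 + 0.2933×97.20 + 0.2879×315.09 = 219.6359 per 100,000.
Difference = 354.3062 − 219.6359 = 134.6703.

134.67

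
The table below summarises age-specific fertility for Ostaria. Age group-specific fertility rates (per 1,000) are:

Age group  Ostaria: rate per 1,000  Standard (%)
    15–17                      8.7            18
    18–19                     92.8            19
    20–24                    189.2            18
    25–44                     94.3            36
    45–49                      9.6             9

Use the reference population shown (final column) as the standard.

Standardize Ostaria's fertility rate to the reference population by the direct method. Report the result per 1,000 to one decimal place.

Standard weights: 0.18, 0.19, 0.18, 0.36, 0.09.
Standardized rate: 0.1800×8.7 + 0.1900×92.8 + 0.1800×189.2 + 0.3600×94.3 + 0.0900×9.6 = 88.0660 per 1,000.

88.1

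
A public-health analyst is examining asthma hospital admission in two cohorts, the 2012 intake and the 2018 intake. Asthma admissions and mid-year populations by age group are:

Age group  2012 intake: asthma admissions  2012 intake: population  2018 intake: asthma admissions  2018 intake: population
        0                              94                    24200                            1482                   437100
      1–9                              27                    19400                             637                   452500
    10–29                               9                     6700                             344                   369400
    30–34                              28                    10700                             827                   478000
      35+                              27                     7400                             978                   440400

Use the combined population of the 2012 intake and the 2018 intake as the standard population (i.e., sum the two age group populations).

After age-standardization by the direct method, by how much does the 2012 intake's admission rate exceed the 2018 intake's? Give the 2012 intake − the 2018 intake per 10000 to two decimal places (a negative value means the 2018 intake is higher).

Age-specific rates per 10000 for the 2012 intake: 38.84, 13.92, 13.43, 26.17, 36.49.
For the 2018 intake: 33.91, 14.08, 9.31, 17.30, 22.21.
Combined standard total = 2245800; weights = 0.2054, 0.2101, 0.1675, 0.2176, 0.1994.
The 2012 intake: 0.2054×38.84 + 0.2101×13.92 + 0.1675×13.43 + 0.2176×26.17 + 0.1994×36.49 = 26.1221 per 10000.
The 2018 intake: 0.2054×33.91 + 0.2101×14.08 + 0.1675×9.31 + 0.2176×17.30 + 0.1994×22.21 = 19.6747 per 10000.
Difference = 26.1221 − 19.6747 = 6.4474.

6.45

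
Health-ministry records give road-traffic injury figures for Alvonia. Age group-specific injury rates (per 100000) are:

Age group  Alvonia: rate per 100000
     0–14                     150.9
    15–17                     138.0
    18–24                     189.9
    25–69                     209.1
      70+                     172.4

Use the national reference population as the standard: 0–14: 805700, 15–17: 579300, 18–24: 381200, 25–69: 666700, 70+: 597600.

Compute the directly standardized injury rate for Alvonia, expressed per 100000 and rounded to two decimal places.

170.38

Standard total = 3030500; weights = 0.2659, 0.1912, 0.1258, 0.2200, 0.1972.
Standardized rate: 0.2659×150.9 + 0.1912×138.0 + 0.1258×189.9 + 0.2200×209.1 + 0.1972×172.4 = 170.3833 per 100000.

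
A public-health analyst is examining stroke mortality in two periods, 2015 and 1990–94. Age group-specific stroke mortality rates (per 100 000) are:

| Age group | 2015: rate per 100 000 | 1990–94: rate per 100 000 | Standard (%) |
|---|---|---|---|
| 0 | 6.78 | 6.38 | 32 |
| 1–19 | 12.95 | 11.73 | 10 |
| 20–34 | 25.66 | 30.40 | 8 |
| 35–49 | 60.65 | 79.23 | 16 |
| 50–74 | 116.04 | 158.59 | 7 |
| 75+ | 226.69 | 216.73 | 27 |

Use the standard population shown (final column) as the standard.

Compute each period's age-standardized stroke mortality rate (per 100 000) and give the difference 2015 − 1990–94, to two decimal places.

Standard weights: 0.32, 0.10, 0.08, 0.16, 0.07, 0.27.
2015: 0.3200×6.78 + 0.1000×12.95 + 0.0800×25.66 + 0.1600×60.65 + 0.0700×116.04 + 0.2700×226.69 = 84.5505 per 100 000.
1990–94: 0.3200×6.38 + 0.1000×11.73 + 0.0800×30.40 + 0.1600×79.23 + 0.0700×158.59 + 0.2700×216.73 = 87.9418 per 100 000.
Difference = 84.5505 − 87.9418 = -3.3913.

-3.39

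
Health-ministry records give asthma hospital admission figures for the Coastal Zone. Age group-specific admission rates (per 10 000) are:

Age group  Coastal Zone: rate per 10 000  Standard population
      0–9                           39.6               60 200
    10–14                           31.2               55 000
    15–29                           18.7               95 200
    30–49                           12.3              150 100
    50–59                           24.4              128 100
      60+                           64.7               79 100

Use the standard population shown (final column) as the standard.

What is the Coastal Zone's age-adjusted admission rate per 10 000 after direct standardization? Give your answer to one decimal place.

Standard total = 567 700; weights = 0.1060, 0.0969, 0.1677, 0.2644, 0.2256, 0.1393.
Standardized rate: 0.1060×39.6 + 0.0969×31.2 + 0.1677×18.7 + 0.2644×12.3 + 0.2256×24.4 + 0.1393×64.7 = 28.1307 per 10 000.

28.1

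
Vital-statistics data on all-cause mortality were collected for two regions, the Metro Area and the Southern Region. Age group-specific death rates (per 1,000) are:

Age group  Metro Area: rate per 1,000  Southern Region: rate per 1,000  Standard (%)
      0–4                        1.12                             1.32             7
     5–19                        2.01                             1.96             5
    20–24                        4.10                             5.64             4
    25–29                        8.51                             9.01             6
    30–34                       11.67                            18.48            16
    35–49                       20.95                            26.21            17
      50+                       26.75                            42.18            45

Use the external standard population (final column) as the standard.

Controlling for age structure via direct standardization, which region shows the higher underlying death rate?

Standard weights: 0.07, 0.05, 0.04, 0.06, 0.16, 0.17, 0.45.
The Metro Area: 0.0700×1.12 + 0.0500×2.01 + 0.0400×4.10 + 0.0600×8.51 + 0.1600×11.67 + 0.1700×20.95 + 0.4500×26.75 = 18.3197 per 1,000.
The Southern Region: 0.0700×1.32 + 0.0500×1.96 + 0.0400×5.64 + 0.0600×9.01 + 0.1600×18.48 + 0.1700×26.21 + 0.4500×42.18 = 27.3501 per 1,000.

Southern Region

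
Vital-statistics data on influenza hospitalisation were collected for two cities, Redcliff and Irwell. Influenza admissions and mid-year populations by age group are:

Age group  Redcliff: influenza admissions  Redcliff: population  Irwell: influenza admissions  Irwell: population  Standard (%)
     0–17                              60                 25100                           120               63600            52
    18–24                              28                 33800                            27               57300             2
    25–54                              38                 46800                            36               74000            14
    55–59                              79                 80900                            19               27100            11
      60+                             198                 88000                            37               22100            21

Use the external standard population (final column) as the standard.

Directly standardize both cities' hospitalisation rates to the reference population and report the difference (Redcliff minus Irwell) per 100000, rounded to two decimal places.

Age-specific rates per 100000 for Redcliff: 239.04, 82.84, 81.20, 97.65, 225.00.
For Irwell: 188.68, 47.12, 48.65, 70.11, 167.42.
Standard weights: 0.52, 0.02, 0.14, 0.11, 0.21.
Redcliff: 0.5200×239.04 + 0.0200×82.84 + 0.1400×81.20 + 0.1100×97.65 + 0.2100×225.00 = 195.3188 per 100000.
Irwell: 0.5200×188.68 + 0.0200×47.12 + 0.1400×48.65 + 0.1100×70.11 + 0.2100×167.42 = 148.7370 per 100000.
Difference = 195.3188 − 148.7370 = 46.5818.

46.58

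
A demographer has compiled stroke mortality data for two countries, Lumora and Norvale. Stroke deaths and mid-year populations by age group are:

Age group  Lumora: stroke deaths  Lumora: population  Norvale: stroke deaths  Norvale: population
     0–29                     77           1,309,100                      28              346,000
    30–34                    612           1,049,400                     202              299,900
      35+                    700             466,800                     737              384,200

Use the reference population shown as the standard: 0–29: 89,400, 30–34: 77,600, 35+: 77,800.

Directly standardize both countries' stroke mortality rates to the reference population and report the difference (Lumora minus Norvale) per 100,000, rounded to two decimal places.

-16.98

Age-specific rates per 100,000 for Lumora: 5.88, 58.32, 149.96.
For Norvale: 8.09, 67.36, 191.83.
Standard total = 244,800; weights = 0.3652, 0.3170, 0.3178.
Lumora: 0.3652×5.88 + 0.3170×58.32 + 0.3178×149.96 = 68.2928 per 100,000.
Norvale: 0.3652×8.09 + 0.3170×67.36 + 0.3178×191.83 = 85.2714 per 100,000.
Difference = 68.2928 − 85.2714 = -16.9786.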